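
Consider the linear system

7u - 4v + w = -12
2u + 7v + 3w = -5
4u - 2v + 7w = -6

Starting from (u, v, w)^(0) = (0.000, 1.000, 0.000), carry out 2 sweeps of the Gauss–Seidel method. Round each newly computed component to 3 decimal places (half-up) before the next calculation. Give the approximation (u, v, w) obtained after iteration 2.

(-1.891, -0.039, 0.212)

Iteration 1:
  u = (-12 - (-4)·1.000 - (1)·0.000) / (7) = -1.143
  v = (-5 - (2)·-1.143 - (3)·0.000) / (7) = -0.388
  w = (-6 - (4)·-1.143 - (-2)·-0.388) / (7) = -0.315
Iteration 2:
  u = (-12 - (-4)·-0.388 - (1)·-0.315) / (7) = -1.891
  v = (-5 - (2)·-1.891 - (3)·-0.315) / (7) = -0.039
  w = (-6 - (4)·-1.891 - (-2)·-0.039) / (7) = 0.212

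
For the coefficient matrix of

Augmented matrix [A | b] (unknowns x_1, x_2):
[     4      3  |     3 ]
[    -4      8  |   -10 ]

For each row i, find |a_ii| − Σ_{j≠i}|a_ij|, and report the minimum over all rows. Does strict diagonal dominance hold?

1

row 1: |4| − (3) = 1
row 2: |8| − (4) = 4
minimum over rows = 1 → strictly diagonally dominant (convergence guaranteed)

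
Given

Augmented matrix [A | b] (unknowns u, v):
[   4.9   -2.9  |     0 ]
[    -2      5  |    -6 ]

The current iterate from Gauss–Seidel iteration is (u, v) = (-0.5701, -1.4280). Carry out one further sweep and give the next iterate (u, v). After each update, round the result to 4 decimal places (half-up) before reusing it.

(-0.8451, -1.5380)

One sweep:
  u = (0 - (-2.9)·-1.4280) / (4.9) = -0.8451
  v = (-6 - (-2)·-0.8451) / (5) = -1.5380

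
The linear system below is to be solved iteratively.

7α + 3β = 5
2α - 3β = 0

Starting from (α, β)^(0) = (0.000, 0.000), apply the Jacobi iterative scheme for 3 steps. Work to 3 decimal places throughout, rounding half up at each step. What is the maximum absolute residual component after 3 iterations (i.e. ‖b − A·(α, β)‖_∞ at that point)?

Iteration 1:
  α = (5 - (3)·0.000) / (7) = 0.714
  β = (0 - (2)·0.000) / (-3) = 0.000
Iteration 2:
  α = (5 - (3)·0.000) / (7) = 0.714
  β = (0 - (2)·0.714) / (-3) = 0.476
Iteration 3:
  α = (5 - (3)·0.476) / (7) = 0.510
  β = (0 - (2)·0.714) / (-3) = 0.476
Residual b − A·x = (0.002, 0.408); ∞-norm = 0.408

0.408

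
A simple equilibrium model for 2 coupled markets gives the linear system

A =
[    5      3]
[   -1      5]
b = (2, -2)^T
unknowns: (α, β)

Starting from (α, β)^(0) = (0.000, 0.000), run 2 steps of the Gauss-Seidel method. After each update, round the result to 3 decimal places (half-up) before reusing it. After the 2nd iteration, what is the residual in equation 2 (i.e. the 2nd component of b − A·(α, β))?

0.002

Iteration 1:
  α = (2 - (3)·0.000) / (5) = 0.400
  β = (-2 - (-1)·0.400) / (5) = -0.320
Iteration 2:
  α = (2 - (3)·-0.320) / (5) = 0.592
  β = (-2 - (-1)·0.592) / (5) = -0.282
Residual b − A·x = (-0.114, 0.002)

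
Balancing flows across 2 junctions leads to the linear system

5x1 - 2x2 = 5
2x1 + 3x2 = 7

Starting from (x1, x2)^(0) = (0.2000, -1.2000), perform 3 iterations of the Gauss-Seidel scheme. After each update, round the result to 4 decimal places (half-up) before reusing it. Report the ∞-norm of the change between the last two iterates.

Iteration 1:
  x1 = (5 - (-2)·-1.2000) / (5) = 0.5200
  x2 = (7 - (2)·0.5200) / (3) = 1.9867
Iteration 2:
  x1 = (5 - (-2)·1.9867) / (5) = 1.7947
  x2 = (7 - (2)·1.7947) / (3) = 1.1369
Iteration 3:
  x1 = (5 - (-2)·1.1369) / (5) = 1.4548
  x2 = (7 - (2)·1.4548) / (3) = 1.3635
Change: (-0.3399, 0.2266) → max |·| = 0.3399

0.3399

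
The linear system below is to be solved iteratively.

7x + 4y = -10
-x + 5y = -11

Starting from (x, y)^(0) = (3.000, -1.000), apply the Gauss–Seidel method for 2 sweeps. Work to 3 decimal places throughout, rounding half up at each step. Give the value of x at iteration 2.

Iteration 1:
  x = (-10 - (4)·-1.000) / (7) = -0.857
  y = (-11 - (-1)·-0.857) / (5) = -2.371
Iteration 2:
  x = (-10 - (4)·-2.371) / (7) = -0.074
  y = (-11 - (-1)·-0.074) / (5) = -2.215

-0.074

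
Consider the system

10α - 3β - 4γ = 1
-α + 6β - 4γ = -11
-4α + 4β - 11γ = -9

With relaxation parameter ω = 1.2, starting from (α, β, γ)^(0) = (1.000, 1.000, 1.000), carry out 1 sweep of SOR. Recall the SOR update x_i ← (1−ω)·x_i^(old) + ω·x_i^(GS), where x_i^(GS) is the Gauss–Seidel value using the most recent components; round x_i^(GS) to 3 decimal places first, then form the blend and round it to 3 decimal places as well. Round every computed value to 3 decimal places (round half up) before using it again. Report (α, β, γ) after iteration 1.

(0.760, -1.448, -0.182)

Iteration 1:
  α: GS value = (1 - (-3)·1.000 - (-4)·1.000) / (10) = 0.800;  α ← (1−ω)·1.000 + ω·0.800 = 0.760
  β: GS value = (-11 - (-1)·0.760 - (-4)·1.000) / (6) = -1.040;  β ← (1−ω)·1.000 + ω·-1.040 = -1.448
  γ: GS value = (-9 - (-4)·0.760 - (4)·-1.448) / (-11) = 0.015;  γ ← (1−ω)·1.000 + ω·0.015 = -0.182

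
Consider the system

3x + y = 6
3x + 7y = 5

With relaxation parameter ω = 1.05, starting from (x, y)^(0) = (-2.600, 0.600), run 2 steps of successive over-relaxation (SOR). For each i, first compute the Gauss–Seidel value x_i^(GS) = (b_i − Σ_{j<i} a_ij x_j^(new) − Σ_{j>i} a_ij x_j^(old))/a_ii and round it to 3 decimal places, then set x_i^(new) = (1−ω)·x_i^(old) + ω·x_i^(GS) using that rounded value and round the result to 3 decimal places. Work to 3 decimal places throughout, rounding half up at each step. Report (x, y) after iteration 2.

(2.065, -0.170)

Iteration 1:
  x: GS value = (6 - (1)·0.600) / (3) = 1.800;  x ← (1−ω)·-2.600 + ω·1.800 = 2.020
  y: GS value = (5 - (3)·2.020) / (7) = -0.151;  y ← (1−ω)·0.600 + ω·-0.151 = -0.189
Iteration 2:
  x: GS value = (6 - (1)·-0.189) / (3) = 2.063;  x ← (1−ω)·2.020 + ω·2.063 = 2.065
  y: GS value = (5 - (3)·2.065) / (7) = -0.171;  y ← (1−ω)·-0.189 + ω·-0.171 = -0.170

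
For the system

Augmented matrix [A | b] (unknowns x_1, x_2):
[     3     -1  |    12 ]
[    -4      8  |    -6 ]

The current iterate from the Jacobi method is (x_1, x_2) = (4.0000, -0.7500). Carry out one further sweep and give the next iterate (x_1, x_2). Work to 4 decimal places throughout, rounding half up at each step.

One sweep:
  x_1 = (12 - (-1)·-0.7500) / (3) = 3.7500
  x_2 = (-6 - (-4)·4.0000) / (8) = 1.2500

(3.7500, 1.2500)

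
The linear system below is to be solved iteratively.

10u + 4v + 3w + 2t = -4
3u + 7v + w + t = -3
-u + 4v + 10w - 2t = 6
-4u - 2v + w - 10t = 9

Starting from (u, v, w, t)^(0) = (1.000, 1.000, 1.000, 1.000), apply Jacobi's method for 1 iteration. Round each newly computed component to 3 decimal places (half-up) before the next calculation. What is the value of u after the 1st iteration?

Iteration 1:
  u = (-4 - (4)·1.000 - (3)·1.000 - (2)·1.000) / (10) = -1.300
  v = (-3 - (3)·1.000 - (1)·1.000 - (1)·1.000) / (7) = -1.143
  w = (6 - (-1)·1.000 - (4)·1.000 - (-2)·1.000) / (10) = 0.500
  t = (9 - (-4)·1.000 - (-2)·1.000 - (1)·1.000) / (-10) = -1.400

-1.300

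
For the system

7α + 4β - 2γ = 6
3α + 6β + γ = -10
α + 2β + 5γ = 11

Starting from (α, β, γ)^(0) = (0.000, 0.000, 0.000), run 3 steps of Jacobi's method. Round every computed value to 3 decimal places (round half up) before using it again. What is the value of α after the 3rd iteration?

3.034

Iteration 1:
  α = (6 - (4)·0.000 - (-2)·0.000) / (7) = 0.857
  β = (-10 - (3)·0.000 - (1)·0.000) / (6) = -1.667
  γ = (11 - (1)·0.000 - (2)·0.000) / (5) = 2.200
Iteration 2:
  α = (6 - (4)·-1.667 - (-2)·2.200) / (7) = 2.438
  β = (-10 - (3)·0.857 - (1)·2.200) / (6) = -2.462
  γ = (11 - (1)·0.857 - (2)·-1.667) / (5) = 2.695
Iteration 3:
  α = (6 - (4)·-2.462 - (-2)·2.695) / (7) = 3.034
  β = (-10 - (3)·2.438 - (1)·2.695) / (6) = -3.335
  γ = (11 - (1)·2.438 - (2)·-2.462) / (5) = 2.697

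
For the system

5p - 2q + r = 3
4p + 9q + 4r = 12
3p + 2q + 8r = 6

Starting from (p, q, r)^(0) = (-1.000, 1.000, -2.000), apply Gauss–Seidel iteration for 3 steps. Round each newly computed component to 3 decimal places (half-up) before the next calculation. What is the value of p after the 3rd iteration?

Iteration 1:
  p = (3 - (-2)·1.000 - (1)·-2.000) / (5) = 1.400
  q = (12 - (4)·1.400 - (4)·-2.000) / (9) = 1.600
  r = (6 - (3)·1.400 - (2)·1.600) / (8) = -0.175
Iteration 2:
  p = (3 - (-2)·1.600 - (1)·-0.175) / (5) = 1.275
  q = (12 - (4)·1.275 - (4)·-0.175) / (9) = 0.844
  r = (6 - (3)·1.275 - (2)·0.844) / (8) = 0.061
Iteration 3:
  p = (3 - (-2)·0.844 - (1)·0.061) / (5) = 0.925
  q = (12 - (4)·0.925 - (4)·0.061) / (9) = 0.895
  r = (6 - (3)·0.925 - (2)·0.895) / (8) = 0.179

0.925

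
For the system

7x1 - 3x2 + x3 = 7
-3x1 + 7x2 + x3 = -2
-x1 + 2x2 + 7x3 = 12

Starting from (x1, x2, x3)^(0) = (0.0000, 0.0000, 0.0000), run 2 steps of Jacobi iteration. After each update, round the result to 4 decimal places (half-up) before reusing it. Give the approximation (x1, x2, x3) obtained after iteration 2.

(0.6327, -0.1020, 1.9388)

Iteration 1:
  x1 = (7 - (-3)·0.0000 - (1)·0.0000) / (7) = 1.0000
  x2 = (-2 - (-3)·0.0000 - (1)·0.0000) / (7) = -0.2857
  x3 = (12 - (-1)·0.0000 - (2)·0.0000) / (7) = 1.7143
Iteration 2:
  x1 = (7 - (-3)·-0.2857 - (1)·1.7143) / (7) = 0.6327
  x2 = (-2 - (-3)·1.0000 - (1)·1.7143) / (7) = -0.1020
  x3 = (12 - (-1)·1.0000 - (2)·-0.2857) / (7) = 1.9388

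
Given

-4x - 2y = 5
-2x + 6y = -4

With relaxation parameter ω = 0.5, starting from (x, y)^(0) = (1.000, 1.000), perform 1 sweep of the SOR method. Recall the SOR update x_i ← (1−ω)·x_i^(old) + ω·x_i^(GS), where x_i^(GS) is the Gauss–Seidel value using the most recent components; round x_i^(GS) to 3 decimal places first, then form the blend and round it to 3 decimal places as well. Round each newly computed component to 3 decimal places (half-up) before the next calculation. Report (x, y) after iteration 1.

Iteration 1:
  x: GS value = (5 - (-2)·1.000) / (-4) = -1.750;  x ← (1−ω)·1.000 + ω·-1.750 = -0.375
  y: GS value = (-4 - (-2)·-0.375) / (6) = -0.792;  y ← (1−ω)·1.000 + ω·-0.792 = 0.104

(-0.375, 0.104)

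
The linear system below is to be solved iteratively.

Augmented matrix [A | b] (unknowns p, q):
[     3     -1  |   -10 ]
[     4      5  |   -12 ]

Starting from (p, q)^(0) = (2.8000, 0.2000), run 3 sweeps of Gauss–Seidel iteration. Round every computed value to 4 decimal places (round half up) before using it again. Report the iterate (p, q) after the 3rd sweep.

Iteration 1:
  p = (-10 - (-1)·0.2000) / (3) = -3.2667
  q = (-12 - (4)·-3.2667) / (5) = 0.2134
Iteration 2:
  p = (-10 - (-1)·0.2134) / (3) = -3.2622
  q = (-12 - (4)·-3.2622) / (5) = 0.2098
Iteration 3:
  p = (-10 - (-1)·0.2098) / (3) = -3.2634
  q = (-12 - (4)·-3.2634) / (5) = 0.2107

(-3.2634, 0.2107)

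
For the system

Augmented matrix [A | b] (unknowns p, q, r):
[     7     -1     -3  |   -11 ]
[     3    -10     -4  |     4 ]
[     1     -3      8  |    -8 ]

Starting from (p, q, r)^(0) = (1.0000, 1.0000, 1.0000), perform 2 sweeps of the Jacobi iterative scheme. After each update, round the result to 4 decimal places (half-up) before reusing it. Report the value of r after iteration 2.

-1.0625

Iteration 1:
  p = (-11 - (-1)·1.0000 - (-3)·1.0000) / (7) = -1.0000
  q = (4 - (3)·1.0000 - (-4)·1.0000) / (-10) = -0.5000
  r = (-8 - (1)·1.0000 - (-3)·1.0000) / (8) = -0.7500
Iteration 2:
  p = (-11 - (-1)·-0.5000 - (-3)·-0.7500) / (7) = -1.9643
  q = (4 - (3)·-1.0000 - (-4)·-0.7500) / (-10) = -0.4000
  r = (-8 - (1)·-1.0000 - (-3)·-0.5000) / (8) = -1.0625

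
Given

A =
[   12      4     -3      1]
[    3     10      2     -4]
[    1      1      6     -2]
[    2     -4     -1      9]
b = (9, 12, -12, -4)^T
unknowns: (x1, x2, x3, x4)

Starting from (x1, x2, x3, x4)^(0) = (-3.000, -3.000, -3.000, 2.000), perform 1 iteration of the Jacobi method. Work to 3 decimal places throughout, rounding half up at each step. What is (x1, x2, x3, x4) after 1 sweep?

(0.833, 3.500, -0.333, -1.444)

Iteration 1:
  x1 = (9 - (4)·-3.000 - (-3)·-3.000 - (1)·2.000) / (12) = 0.833
  x2 = (12 - (3)·-3.000 - (2)·-3.000 - (-4)·2.000) / (10) = 3.500
  x3 = (-12 - (1)·-3.000 - (1)·-3.000 - (-2)·2.000) / (6) = -0.333
  x4 = (-4 - (2)·-3.000 - (-4)·-3.000 - (-1)·-3.000) / (9) = -1.444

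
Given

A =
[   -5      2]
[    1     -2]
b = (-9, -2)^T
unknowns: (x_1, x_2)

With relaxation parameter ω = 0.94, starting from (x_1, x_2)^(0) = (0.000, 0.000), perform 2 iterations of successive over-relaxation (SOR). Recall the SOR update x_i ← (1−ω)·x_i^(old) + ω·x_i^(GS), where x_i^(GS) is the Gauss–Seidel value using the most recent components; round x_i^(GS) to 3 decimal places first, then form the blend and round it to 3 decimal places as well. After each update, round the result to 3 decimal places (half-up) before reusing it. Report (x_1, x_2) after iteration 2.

Iteration 1:
  x_1: GS value = (-9 - (2)·0.000) / (-5) = 1.800;  x_1 ← (1−ω)·0.000 + ω·1.800 = 1.692
  x_2: GS value = (-2 - (1)·1.692) / (-2) = 1.846;  x_2 ← (1−ω)·0.000 + ω·1.846 = 1.735
Iteration 2:
  x_1: GS value = (-9 - (2)·1.735) / (-5) = 2.494;  x_1 ← (1−ω)·1.692 + ω·2.494 = 2.446
  x_2: GS value = (-2 - (1)·2.446) / (-2) = 2.223;  x_2 ← (1−ω)·1.735 + ω·2.223 = 2.194

(2.446, 2.194)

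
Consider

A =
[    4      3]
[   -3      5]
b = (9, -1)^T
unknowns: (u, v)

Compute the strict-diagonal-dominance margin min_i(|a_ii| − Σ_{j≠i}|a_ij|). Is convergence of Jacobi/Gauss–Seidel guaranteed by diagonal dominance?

1

row 1: |4| − (3) = 1
row 2: |5| − (3) = 2
minimum over rows = 1 → strictly diagonally dominant (convergence guaranteed)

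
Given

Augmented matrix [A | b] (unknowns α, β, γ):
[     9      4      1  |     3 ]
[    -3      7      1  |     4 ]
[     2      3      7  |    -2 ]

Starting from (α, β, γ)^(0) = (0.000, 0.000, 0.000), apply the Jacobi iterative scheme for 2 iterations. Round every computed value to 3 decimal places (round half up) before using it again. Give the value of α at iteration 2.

Iteration 1:
  α = (3 - (4)·0.000 - (1)·0.000) / (9) = 0.333
  β = (4 - (-3)·0.000 - (1)·0.000) / (7) = 0.571
  γ = (-2 - (2)·0.000 - (3)·0.000) / (7) = -0.286
Iteration 2:
  α = (3 - (4)·0.571 - (1)·-0.286) / (9) = 0.111
  β = (4 - (-3)·0.333 - (1)·-0.286) / (7) = 0.755
  γ = (-2 - (2)·0.333 - (3)·0.571) / (7) = -0.626

0.111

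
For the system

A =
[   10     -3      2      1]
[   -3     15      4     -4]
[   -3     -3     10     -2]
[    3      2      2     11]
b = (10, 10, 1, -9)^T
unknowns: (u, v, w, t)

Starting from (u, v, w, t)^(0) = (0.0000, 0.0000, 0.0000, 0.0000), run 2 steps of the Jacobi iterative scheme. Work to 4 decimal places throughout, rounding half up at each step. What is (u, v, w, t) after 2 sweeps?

(1.2618, 0.6218, 0.4364, -1.2303)

Iteration 1:
  u = (10 - (-3)·0.0000 - (2)·0.0000 - (1)·0.0000) / (10) = 1.0000
  v = (10 - (-3)·0.0000 - (4)·0.0000 - (-4)·0.0000) / (15) = 0.6667
  w = (1 - (-3)·0.0000 - (-3)·0.0000 - (-2)·0.0000) / (10) = 0.1000
  t = (-9 - (3)·0.0000 - (2)·0.0000 - (2)·0.0000) / (11) = -0.8182
Iteration 2:
  u = (10 - (-3)·0.6667 - (2)·0.1000 - (1)·-0.8182) / (10) = 1.2618
  v = (10 - (-3)·1.0000 - (4)·0.1000 - (-4)·-0.8182) / (15) = 0.6218
  w = (1 - (-3)·1.0000 - (-3)·0.6667 - (-2)·-0.8182) / (10) = 0.4364
  t = (-9 - (3)·1.0000 - (2)·0.6667 - (2)·0.1000) / (11) = -1.2303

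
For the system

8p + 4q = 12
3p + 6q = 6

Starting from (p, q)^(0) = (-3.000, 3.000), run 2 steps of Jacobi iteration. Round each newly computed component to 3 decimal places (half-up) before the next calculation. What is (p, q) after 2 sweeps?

Iteration 1:
  p = (12 - (4)·3.000) / (8) = 0.000
  q = (6 - (3)·-3.000) / (6) = 2.500
Iteration 2:
  p = (12 - (4)·2.500) / (8) = 0.250
  q = (6 - (3)·0.000) / (6) = 1.000

(0.250, 1.000)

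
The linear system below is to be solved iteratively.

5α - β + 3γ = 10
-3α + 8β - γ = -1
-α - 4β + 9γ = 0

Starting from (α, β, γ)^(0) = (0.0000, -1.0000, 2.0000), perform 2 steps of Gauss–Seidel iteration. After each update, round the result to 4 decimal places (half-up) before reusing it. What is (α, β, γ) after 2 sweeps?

Iteration 1:
  α = (10 - (-1)·-1.0000 - (3)·2.0000) / (5) = 0.6000
  β = (-1 - (-3)·0.6000 - (-1)·2.0000) / (8) = 0.3500
  γ = (0 - (-1)·0.6000 - (-4)·0.3500) / (9) = 0.2222
Iteration 2:
  α = (10 - (-1)·0.3500 - (3)·0.2222) / (5) = 1.9367
  β = (-1 - (-3)·1.9367 - (-1)·0.2222) / (8) = 0.6290
  γ = (0 - (-1)·1.9367 - (-4)·0.6290) / (9) = 0.4947

(1.9367, 0.6290, 0.4947)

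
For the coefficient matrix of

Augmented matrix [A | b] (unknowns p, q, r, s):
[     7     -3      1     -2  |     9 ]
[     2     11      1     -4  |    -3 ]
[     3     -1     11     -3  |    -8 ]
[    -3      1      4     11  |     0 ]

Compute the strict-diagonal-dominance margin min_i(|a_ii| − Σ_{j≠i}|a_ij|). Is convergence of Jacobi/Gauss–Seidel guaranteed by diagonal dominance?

1

row 1: |7| − (3+1+2) = 1
row 2: |11| − (2+1+4) = 4
row 3: |11| − (3+1+3) = 4
row 4: |11| − (3+1+4) = 3
minimum over rows = 1 → strictly diagonally dominant (convergence guaranteed)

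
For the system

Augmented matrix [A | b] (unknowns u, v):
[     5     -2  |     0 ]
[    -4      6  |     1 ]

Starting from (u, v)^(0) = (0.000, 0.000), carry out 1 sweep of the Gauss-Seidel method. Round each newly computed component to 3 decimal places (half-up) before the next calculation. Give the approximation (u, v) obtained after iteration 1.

Iteration 1:
  u = (0 - (-2)·0.000) / (5) = 0.000
  v = (1 - (-4)·0.000) / (6) = 0.167

(0.000, 0.167)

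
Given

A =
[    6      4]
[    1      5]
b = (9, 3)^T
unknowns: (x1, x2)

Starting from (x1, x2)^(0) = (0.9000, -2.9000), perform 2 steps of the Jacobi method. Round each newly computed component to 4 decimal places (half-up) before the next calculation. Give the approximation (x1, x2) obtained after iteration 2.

(1.2200, -0.0867)

Iteration 1:
  x1 = (9 - (4)·-2.9000) / (6) = 3.4333
  x2 = (3 - (1)·0.9000) / (5) = 0.4200
Iteration 2:
  x1 = (9 - (4)·0.4200) / (6) = 1.2200
  x2 = (3 - (1)·3.4333) / (5) = -0.0867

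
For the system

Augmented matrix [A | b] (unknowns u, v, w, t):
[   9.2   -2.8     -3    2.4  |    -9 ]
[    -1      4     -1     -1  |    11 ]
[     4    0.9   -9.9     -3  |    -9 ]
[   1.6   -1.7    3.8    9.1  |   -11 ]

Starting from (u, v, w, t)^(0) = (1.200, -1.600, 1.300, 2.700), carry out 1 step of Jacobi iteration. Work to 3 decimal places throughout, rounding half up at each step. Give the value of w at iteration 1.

0.430

Iteration 1:
  u = (-9 - (-2.8)·-1.600 - (-3)·1.300 - (2.4)·2.700) / (9.2) = -1.746
  v = (11 - (-1)·1.200 - (-1)·1.300 - (-1)·2.700) / (4) = 4.050
  w = (-9 - (4)·1.200 - (0.9)·-1.600 - (-3)·2.700) / (-9.9) = 0.430
  t = (-11 - (1.6)·1.200 - (-1.7)·-1.600 - (3.8)·1.300) / (9.1) = -2.262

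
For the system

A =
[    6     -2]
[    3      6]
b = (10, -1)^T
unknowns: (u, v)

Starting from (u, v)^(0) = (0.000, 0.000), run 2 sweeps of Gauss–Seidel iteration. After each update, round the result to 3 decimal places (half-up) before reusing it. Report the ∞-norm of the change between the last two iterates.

Iteration 1:
  u = (10 - (-2)·0.000) / (6) = 1.667
  v = (-1 - (3)·1.667) / (6) = -1.000
Iteration 2:
  u = (10 - (-2)·-1.000) / (6) = 1.333
  v = (-1 - (3)·1.333) / (6) = -0.833
Change: (-0.334, 0.167) → max |·| = 0.334

0.334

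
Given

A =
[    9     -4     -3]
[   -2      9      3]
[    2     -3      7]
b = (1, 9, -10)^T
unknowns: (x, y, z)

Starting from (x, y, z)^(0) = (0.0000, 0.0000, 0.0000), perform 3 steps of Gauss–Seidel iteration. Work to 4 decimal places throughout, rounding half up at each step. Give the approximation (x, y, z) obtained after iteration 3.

(0.4301, 1.3946, -0.9538)

Iteration 1:
  x = (1 - (-4)·0.0000 - (-3)·0.0000) / (9) = 0.1111
  y = (9 - (-2)·0.1111 - (3)·0.0000) / (9) = 1.0247
  z = (-10 - (2)·0.1111 - (-3)·1.0247) / (7) = -1.0212
Iteration 2:
  x = (1 - (-4)·1.0247 - (-3)·-1.0212) / (9) = 0.2261
  y = (9 - (-2)·0.2261 - (3)·-1.0212) / (9) = 1.3906
  z = (-10 - (2)·0.2261 - (-3)·1.3906) / (7) = -0.8972
Iteration 3:
  x = (1 - (-4)·1.3906 - (-3)·-0.8972) / (9) = 0.4301
  y = (9 - (-2)·0.4301 - (3)·-0.8972) / (9) = 1.3946
  z = (-10 - (2)·0.4301 - (-3)·1.3946) / (7) = -0.9538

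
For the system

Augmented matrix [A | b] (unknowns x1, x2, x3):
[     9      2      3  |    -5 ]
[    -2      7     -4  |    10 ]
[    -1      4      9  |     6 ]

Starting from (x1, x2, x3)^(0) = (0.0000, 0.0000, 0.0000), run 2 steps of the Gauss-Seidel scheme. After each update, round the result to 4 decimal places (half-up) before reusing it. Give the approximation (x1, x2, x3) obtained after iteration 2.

Iteration 1:
  x1 = (-5 - (2)·0.0000 - (3)·0.0000) / (9) = -0.5556
  x2 = (10 - (-2)·-0.5556 - (-4)·0.0000) / (7) = 1.2698
  x3 = (6 - (-1)·-0.5556 - (4)·1.2698) / (9) = 0.0406
Iteration 2:
  x1 = (-5 - (2)·1.2698 - (3)·0.0406) / (9) = -0.8513
  x2 = (10 - (-2)·-0.8513 - (-4)·0.0406) / (7) = 1.2085
  x3 = (6 - (-1)·-0.8513 - (4)·1.2085) / (9) = 0.0350

(-0.8513, 1.2085, 0.0350)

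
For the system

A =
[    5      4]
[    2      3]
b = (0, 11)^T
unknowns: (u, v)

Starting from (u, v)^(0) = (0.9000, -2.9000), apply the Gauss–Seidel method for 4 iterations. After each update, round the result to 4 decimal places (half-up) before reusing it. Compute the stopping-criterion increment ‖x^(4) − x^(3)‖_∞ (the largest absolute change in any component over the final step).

Iteration 1:
  u = (0 - (4)·-2.9000) / (5) = 2.3200
  v = (11 - (2)·2.3200) / (3) = 2.1200
Iteration 2:
  u = (0 - (4)·2.1200) / (5) = -1.6960
  v = (11 - (2)·-1.6960) / (3) = 4.7973
Iteration 3:
  u = (0 - (4)·4.7973) / (5) = -3.8378
  v = (11 - (2)·-3.8378) / (3) = 6.2252
Iteration 4:
  u = (0 - (4)·6.2252) / (5) = -4.9802
  v = (11 - (2)·-4.9802) / (3) = 6.9868
Change: (-1.1424, 0.7616) → max |·| = 1.1424

1.1424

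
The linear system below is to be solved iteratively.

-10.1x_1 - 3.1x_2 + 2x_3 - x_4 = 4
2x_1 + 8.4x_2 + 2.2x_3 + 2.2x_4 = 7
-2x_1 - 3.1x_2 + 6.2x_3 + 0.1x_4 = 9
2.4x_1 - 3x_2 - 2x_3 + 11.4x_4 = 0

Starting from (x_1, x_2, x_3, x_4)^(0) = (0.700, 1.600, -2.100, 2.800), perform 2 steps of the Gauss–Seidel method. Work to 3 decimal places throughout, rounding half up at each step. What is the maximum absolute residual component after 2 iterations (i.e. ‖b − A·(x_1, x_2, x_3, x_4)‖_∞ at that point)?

2.530

Iteration 1:
  x_1 = (4 - (-3.1)·1.600 - (2)·-2.100 - (-1)·2.800) / (-10.1) = -1.580
  x_2 = (7 - (2)·-1.580 - (2.2)·-2.100 - (2.2)·2.800) / (8.4) = 1.026
  x_3 = (9 - (-2)·-1.580 - (-3.1)·1.026 - (0.1)·2.800) / (6.2) = 1.410
  x_4 = (0 - (2.4)·-1.580 - (-3)·1.026 - (-2)·1.410) / (11.4) = 0.850
Iteration 2:
  x_1 = (4 - (-3.1)·1.026 - (2)·1.410 - (-1)·0.850) / (-10.1) = -0.516
  x_2 = (7 - (2)·-0.516 - (2.2)·1.410 - (2.2)·0.850) / (8.4) = 0.364
  x_3 = (9 - (-2)·-0.516 - (-3.1)·0.364 - (0.1)·0.850) / (6.2) = 1.453
  x_4 = (0 - (2.4)·-0.516 - (-3)·0.364 - (-2)·1.453) / (11.4) = 0.459
Residual b − A·x = (-2.530, 0.768, 0.042, 0.004); ∞-norm = 2.530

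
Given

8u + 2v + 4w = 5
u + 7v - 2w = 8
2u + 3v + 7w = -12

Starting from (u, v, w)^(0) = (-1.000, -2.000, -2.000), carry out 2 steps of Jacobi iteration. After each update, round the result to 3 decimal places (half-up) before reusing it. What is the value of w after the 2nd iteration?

Iteration 1:
  u = (5 - (2)·-2.000 - (4)·-2.000) / (8) = 2.125
  v = (8 - (1)·-1.000 - (-2)·-2.000) / (7) = 0.714
  w = (-12 - (2)·-1.000 - (3)·-2.000) / (7) = -0.571
Iteration 2:
  u = (5 - (2)·0.714 - (4)·-0.571) / (8) = 0.732
  v = (8 - (1)·2.125 - (-2)·-0.571) / (7) = 0.676
  w = (-12 - (2)·2.125 - (3)·0.714) / (7) = -2.627

-2.627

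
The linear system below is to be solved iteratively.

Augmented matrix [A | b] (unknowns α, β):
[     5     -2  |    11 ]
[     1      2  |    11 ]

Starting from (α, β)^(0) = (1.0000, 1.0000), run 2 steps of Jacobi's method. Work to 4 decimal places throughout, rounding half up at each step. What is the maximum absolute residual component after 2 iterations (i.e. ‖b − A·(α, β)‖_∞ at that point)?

Iteration 1:
  α = (11 - (-2)·1.0000) / (5) = 2.6000
  β = (11 - (1)·1.0000) / (2) = 5.0000
Iteration 2:
  α = (11 - (-2)·5.0000) / (5) = 4.2000
  β = (11 - (1)·2.6000) / (2) = 4.2000
Residual b − A·x = (-1.6000, -1.6000); ∞-norm = 1.6000

1.6000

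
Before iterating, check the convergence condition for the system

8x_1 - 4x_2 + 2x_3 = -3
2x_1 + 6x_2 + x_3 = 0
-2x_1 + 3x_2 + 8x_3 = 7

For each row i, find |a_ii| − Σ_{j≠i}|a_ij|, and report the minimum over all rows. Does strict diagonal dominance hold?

2

row 1: |8| − (4+2) = 2
row 2: |6| − (2+1) = 3
row 3: |8| − (2+3) = 3
minimum over rows = 2 → strictly diagonally dominant (convergence guaranteed)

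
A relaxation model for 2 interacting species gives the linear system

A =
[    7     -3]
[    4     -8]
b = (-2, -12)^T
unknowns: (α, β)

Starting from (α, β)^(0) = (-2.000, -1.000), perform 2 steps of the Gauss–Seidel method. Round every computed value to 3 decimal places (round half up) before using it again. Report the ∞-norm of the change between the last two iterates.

Iteration 1:
  α = (-2 - (-3)·-1.000) / (7) = -0.714
  β = (-12 - (4)·-0.714) / (-8) = 1.143
Iteration 2:
  α = (-2 - (-3)·1.143) / (7) = 0.204
  β = (-12 - (4)·0.204) / (-8) = 1.602
Change: (0.918, 0.459) → max |·| = 0.918

0.918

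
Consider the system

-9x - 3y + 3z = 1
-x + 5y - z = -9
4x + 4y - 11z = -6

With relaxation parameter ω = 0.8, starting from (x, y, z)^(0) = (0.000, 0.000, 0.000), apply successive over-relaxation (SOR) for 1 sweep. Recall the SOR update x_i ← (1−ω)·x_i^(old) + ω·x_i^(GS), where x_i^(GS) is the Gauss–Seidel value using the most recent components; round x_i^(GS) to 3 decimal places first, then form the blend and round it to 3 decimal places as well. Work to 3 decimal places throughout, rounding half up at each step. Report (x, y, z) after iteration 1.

Iteration 1:
  x: GS value = (1 - (-3)·0.000 - (3)·0.000) / (-9) = -0.111;  x ← (1−ω)·0.000 + ω·-0.111 = -0.089
  y: GS value = (-9 - (-1)·-0.089 - (-1)·0.000) / (5) = -1.818;  y ← (1−ω)·0.000 + ω·-1.818 = -1.454
  z: GS value = (-6 - (4)·-0.089 - (4)·-1.454) / (-11) = -0.016;  z ← (1−ω)·0.000 + ω·-0.016 = -0.013

(-0.089, -1.454, -0.013)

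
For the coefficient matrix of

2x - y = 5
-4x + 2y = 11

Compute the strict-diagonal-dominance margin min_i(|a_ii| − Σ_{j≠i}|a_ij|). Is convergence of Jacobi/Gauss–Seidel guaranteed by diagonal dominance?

row 1: |2| − (1) = 1
row 2: |2| − (4) = -2
minimum over rows = -2 → not strictly diagonally dominant

-2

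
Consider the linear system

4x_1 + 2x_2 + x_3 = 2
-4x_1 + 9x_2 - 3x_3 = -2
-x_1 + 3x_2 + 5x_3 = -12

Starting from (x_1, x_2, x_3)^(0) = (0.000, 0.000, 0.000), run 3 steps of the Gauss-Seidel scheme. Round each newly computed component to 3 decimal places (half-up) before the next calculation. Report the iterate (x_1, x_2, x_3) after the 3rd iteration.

(1.225, -0.304, -1.973)

Iteration 1:
  x_1 = (2 - (2)·0.000 - (1)·0.000) / (4) = 0.500
  x_2 = (-2 - (-4)·0.500 - (-3)·0.000) / (9) = 0.000
  x_3 = (-12 - (-1)·0.500 - (3)·0.000) / (5) = -2.300
Iteration 2:
  x_1 = (2 - (2)·0.000 - (1)·-2.300) / (4) = 1.075
  x_2 = (-2 - (-4)·1.075 - (-3)·-2.300) / (9) = -0.511
  x_3 = (-12 - (-1)·1.075 - (3)·-0.511) / (5) = -1.878
Iteration 3:
  x_1 = (2 - (2)·-0.511 - (1)·-1.878) / (4) = 1.225
  x_2 = (-2 - (-4)·1.225 - (-3)·-1.878) / (9) = -0.304
  x_3 = (-12 - (-1)·1.225 - (3)·-0.304) / (5) = -1.973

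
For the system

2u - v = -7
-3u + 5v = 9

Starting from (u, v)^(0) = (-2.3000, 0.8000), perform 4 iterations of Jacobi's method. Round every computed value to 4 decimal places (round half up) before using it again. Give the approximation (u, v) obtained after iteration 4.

(-3.5870, -0.3180)

Iteration 1:
  u = (-7 - (-1)·0.8000) / (2) = -3.1000
  v = (9 - (-3)·-2.3000) / (5) = 0.4200
Iteration 2:
  u = (-7 - (-1)·0.4200) / (2) = -3.2900
  v = (9 - (-3)·-3.1000) / (5) = -0.0600
Iteration 3:
  u = (-7 - (-1)·-0.0600) / (2) = -3.5300
  v = (9 - (-3)·-3.2900) / (5) = -0.1740
Iteration 4:
  u = (-7 - (-1)·-0.1740) / (2) = -3.5870
  v = (9 - (-3)·-3.5300) / (5) = -0.3180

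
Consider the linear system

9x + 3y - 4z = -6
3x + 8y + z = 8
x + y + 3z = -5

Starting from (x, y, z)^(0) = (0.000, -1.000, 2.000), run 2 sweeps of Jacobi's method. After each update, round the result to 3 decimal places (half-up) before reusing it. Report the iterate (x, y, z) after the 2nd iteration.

(-1.509, 0.958, -2.102)

Iteration 1:
  x = (-6 - (3)·-1.000 - (-4)·2.000) / (9) = 0.556
  y = (8 - (3)·0.000 - (1)·2.000) / (8) = 0.750
  z = (-5 - (1)·0.000 - (1)·-1.000) / (3) = -1.333
Iteration 2:
  x = (-6 - (3)·0.750 - (-4)·-1.333) / (9) = -1.509
  y = (8 - (3)·0.556 - (1)·-1.333) / (8) = 0.958
  z = (-5 - (1)·0.556 - (1)·0.750) / (3) = -2.102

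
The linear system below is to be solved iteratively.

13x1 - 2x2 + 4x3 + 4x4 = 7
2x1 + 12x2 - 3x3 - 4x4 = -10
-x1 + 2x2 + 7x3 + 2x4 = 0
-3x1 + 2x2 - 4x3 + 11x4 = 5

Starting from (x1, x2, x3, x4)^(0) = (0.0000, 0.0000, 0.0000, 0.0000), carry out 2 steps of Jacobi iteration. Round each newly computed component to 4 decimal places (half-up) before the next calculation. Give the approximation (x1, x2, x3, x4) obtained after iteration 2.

Iteration 1:
  x1 = (7 - (-2)·0.0000 - (4)·0.0000 - (4)·0.0000) / (13) = 0.5385
  x2 = (-10 - (2)·0.0000 - (-3)·0.0000 - (-4)·0.0000) / (12) = -0.8333
  x3 = (0 - (-1)·0.0000 - (2)·0.0000 - (2)·0.0000) / (7) = 0.0000
  x4 = (5 - (-3)·0.0000 - (2)·0.0000 - (-4)·0.0000) / (11) = 0.4545
Iteration 2:
  x1 = (7 - (-2)·-0.8333 - (4)·0.0000 - (4)·0.4545) / (13) = 0.2704
  x2 = (-10 - (2)·0.5385 - (-3)·0.0000 - (-4)·0.4545) / (12) = -0.7716
  x3 = (0 - (-1)·0.5385 - (2)·-0.8333 - (2)·0.4545) / (7) = 0.1852
  x4 = (5 - (-3)·0.5385 - (2)·-0.8333 - (-4)·0.0000) / (11) = 0.7529

(0.2704, -0.7716, 0.1852, 0.7529)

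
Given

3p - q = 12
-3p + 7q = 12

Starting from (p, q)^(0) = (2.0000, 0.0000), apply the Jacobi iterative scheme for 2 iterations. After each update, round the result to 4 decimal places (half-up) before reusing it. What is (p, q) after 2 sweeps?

(4.8571, 3.4286)

Iteration 1:
  p = (12 - (-1)·0.0000) / (3) = 4.0000
  q = (12 - (-3)·2.0000) / (7) = 2.5714
Iteration 2:
  p = (12 - (-1)·2.5714) / (3) = 4.8571
  q = (12 - (-3)·4.0000) / (7) = 3.4286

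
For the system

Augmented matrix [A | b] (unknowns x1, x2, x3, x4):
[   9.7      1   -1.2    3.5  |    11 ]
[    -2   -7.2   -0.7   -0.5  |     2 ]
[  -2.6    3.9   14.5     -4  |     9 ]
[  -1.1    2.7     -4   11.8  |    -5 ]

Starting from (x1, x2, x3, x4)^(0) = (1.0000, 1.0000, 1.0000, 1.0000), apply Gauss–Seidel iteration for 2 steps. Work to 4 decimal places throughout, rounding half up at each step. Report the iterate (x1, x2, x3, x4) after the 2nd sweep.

Iteration 1:
  x1 = (11 - (1)·1.0000 - (-1.2)·1.0000 - (3.5)·1.0000) / (9.7) = 0.7938
  x2 = (2 - (-2)·0.7938 - (-0.7)·1.0000 - (-0.5)·1.0000) / (-7.2) = -0.6649
  x3 = (9 - (-2.6)·0.7938 - (3.9)·-0.6649 - (-4)·1.0000) / (14.5) = 1.2177
  x4 = (-5 - (-1.1)·0.7938 - (2.7)·-0.6649 - (-4)·1.2177) / (11.8) = 0.2152
Iteration 2:
  x1 = (11 - (1)·-0.6649 - (-1.2)·1.2177 - (3.5)·0.2152) / (9.7) = 1.2756
  x2 = (2 - (-2)·1.2756 - (-0.7)·1.2177 - (-0.5)·0.2152) / (-7.2) = -0.7654
  x3 = (9 - (-2.6)·1.2756 - (3.9)·-0.7654 - (-4)·0.2152) / (14.5) = 1.1146
  x4 = (-5 - (-1.1)·1.2756 - (2.7)·-0.7654 - (-4)·1.1146) / (11.8) = 0.2481

(1.2756, -0.7654, 1.1146, 0.2481)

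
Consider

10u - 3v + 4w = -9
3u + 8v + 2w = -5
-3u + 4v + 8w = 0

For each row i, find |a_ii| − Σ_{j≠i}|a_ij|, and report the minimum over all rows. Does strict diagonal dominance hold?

1

row 1: |10| − (3+4) = 3
row 2: |8| − (3+2) = 3
row 3: |8| − (3+4) = 1
minimum over rows = 1 → strictly diagonally dominant (convergence guaranteed)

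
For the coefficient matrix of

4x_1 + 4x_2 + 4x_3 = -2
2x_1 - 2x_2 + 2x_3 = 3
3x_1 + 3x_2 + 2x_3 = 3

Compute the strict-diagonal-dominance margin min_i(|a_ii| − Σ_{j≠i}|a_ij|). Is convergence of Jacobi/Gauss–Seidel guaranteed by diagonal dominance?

row 1: |4| − (4+4) = -4
row 2: |-2| − (2+2) = -2
row 3: |2| − (3+3) = -4
minimum over rows = -4 → not strictly diagonally dominant

-4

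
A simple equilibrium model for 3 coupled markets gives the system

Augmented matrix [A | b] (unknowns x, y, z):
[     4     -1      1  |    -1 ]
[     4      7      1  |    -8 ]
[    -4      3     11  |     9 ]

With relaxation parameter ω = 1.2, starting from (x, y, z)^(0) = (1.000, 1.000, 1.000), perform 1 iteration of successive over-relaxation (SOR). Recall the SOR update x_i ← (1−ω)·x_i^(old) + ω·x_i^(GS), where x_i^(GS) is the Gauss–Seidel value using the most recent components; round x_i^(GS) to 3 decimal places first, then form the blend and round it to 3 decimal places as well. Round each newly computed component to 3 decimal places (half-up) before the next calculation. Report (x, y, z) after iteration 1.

Iteration 1:
  x: GS value = (-1 - (-1)·1.000 - (1)·1.000) / (4) = -0.250;  x ← (1−ω)·1.000 + ω·-0.250 = -0.500
  y: GS value = (-8 - (4)·-0.500 - (1)·1.000) / (7) = -1.000;  y ← (1−ω)·1.000 + ω·-1.000 = -1.400
  z: GS value = (9 - (-4)·-0.500 - (3)·-1.400) / (11) = 1.018;  z ← (1−ω)·1.000 + ω·1.018 = 1.022

(-0.500, -1.400, 1.022)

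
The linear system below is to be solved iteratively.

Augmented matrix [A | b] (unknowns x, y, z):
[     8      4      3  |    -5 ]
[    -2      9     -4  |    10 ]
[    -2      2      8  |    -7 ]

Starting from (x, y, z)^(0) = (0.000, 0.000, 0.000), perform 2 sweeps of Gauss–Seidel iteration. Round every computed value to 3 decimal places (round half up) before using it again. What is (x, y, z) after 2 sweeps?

(-0.633, 0.404, -1.134)

Iteration 1:
  x = (-5 - (4)·0.000 - (3)·0.000) / (8) = -0.625
  y = (10 - (-2)·-0.625 - (-4)·0.000) / (9) = 0.972
  z = (-7 - (-2)·-0.625 - (2)·0.972) / (8) = -1.274
Iteration 2:
  x = (-5 - (4)·0.972 - (3)·-1.274) / (8) = -0.633
  y = (10 - (-2)·-0.633 - (-4)·-1.274) / (9) = 0.404
  z = (-7 - (-2)·-0.633 - (2)·0.404) / (8) = -1.134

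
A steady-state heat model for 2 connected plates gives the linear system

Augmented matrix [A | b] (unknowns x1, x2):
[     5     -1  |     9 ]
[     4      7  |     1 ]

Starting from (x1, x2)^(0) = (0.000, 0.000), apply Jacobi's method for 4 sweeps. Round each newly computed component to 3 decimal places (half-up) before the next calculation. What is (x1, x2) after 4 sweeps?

(1.620, -0.785)

Iteration 1:
  x1 = (9 - (-1)·0.000) / (5) = 1.800
  x2 = (1 - (4)·0.000) / (7) = 0.143
Iteration 2:
  x1 = (9 - (-1)·0.143) / (5) = 1.829
  x2 = (1 - (4)·1.800) / (7) = -0.886
Iteration 3:
  x1 = (9 - (-1)·-0.886) / (5) = 1.623
  x2 = (1 - (4)·1.829) / (7) = -0.902
Iteration 4:
  x1 = (9 - (-1)·-0.902) / (5) = 1.620
  x2 = (1 - (4)·1.623) / (7) = -0.785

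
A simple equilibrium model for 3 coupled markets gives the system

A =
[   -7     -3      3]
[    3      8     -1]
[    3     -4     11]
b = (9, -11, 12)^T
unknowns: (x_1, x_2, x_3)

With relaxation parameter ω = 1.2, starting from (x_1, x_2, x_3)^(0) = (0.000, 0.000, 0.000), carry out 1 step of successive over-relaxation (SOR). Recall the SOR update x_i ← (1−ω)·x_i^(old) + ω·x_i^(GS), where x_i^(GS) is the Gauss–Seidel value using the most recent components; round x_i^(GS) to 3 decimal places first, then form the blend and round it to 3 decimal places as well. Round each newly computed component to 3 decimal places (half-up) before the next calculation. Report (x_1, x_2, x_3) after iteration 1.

Iteration 1:
  x_1: GS value = (9 - (-3)·0.000 - (3)·0.000) / (-7) = -1.286;  x_1 ← (1−ω)·0.000 + ω·-1.286 = -1.543
  x_2: GS value = (-11 - (3)·-1.543 - (-1)·0.000) / (8) = -0.796;  x_2 ← (1−ω)·0.000 + ω·-0.796 = -0.955
  x_3: GS value = (12 - (3)·-1.543 - (-4)·-0.955) / (11) = 1.164;  x_3 ← (1−ω)·0.000 + ω·1.164 = 1.397

(-1.543, -0.955, 1.397)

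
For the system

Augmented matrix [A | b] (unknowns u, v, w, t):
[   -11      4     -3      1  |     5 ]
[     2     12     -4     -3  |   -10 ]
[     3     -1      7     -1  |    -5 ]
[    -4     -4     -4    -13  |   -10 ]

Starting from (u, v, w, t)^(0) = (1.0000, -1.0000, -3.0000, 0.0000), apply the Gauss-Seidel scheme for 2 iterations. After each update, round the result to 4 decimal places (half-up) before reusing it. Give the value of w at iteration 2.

-0.2685

Iteration 1:
  u = (5 - (4)·-1.0000 - (-3)·-3.0000 - (1)·0.0000) / (-11) = 0.0000
  v = (-10 - (2)·0.0000 - (-4)·-3.0000 - (-3)·0.0000) / (12) = -1.8333
  w = (-5 - (3)·0.0000 - (-1)·-1.8333 - (-1)·0.0000) / (7) = -0.9762
  t = (-10 - (-4)·0.0000 - (-4)·-1.8333 - (-4)·-0.9762) / (-13) = 1.6337
Iteration 2:
  u = (5 - (4)·-1.8333 - (-3)·-0.9762 - (1)·1.6337) / (-11) = -0.7064
  v = (-10 - (2)·-0.7064 - (-4)·-0.9762 - (-3)·1.6337) / (12) = -0.6326
  w = (-5 - (3)·-0.7064 - (-1)·-0.6326 - (-1)·1.6337) / (7) = -0.2685
  t = (-10 - (-4)·-0.7064 - (-4)·-0.6326 - (-4)·-0.2685) / (-13) = 1.2638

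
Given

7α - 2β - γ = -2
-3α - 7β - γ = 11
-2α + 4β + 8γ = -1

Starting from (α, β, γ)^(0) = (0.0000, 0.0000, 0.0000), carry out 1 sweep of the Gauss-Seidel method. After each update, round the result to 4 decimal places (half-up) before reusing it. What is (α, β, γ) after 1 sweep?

Iteration 1:
  α = (-2 - (-2)·0.0000 - (-1)·0.0000) / (7) = -0.2857
  β = (11 - (-3)·-0.2857 - (-1)·0.0000) / (-7) = -1.4490
  γ = (-1 - (-2)·-0.2857 - (4)·-1.4490) / (8) = 0.5281

(-0.2857, -1.4490, 0.5281)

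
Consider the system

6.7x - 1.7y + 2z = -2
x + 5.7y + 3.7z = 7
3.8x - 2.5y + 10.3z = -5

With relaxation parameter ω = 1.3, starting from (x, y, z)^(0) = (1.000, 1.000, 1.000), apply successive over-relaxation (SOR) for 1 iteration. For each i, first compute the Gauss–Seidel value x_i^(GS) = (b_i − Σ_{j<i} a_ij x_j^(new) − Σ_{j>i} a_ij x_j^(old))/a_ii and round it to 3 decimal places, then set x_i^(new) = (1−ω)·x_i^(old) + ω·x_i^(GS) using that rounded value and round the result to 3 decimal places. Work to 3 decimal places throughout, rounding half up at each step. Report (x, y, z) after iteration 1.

(-0.746, 0.623, -0.377)

Iteration 1:
  x: GS value = (-2 - (-1.7)·1.000 - (2)·1.000) / (6.7) = -0.343;  x ← (1−ω)·1.000 + ω·-0.343 = -0.746
  y: GS value = (7 - (1)·-0.746 - (3.7)·1.000) / (5.7) = 0.710;  y ← (1−ω)·1.000 + ω·0.710 = 0.623
  z: GS value = (-5 - (3.8)·-0.746 - (-2.5)·0.623) / (10.3) = -0.059;  z ← (1−ω)·1.000 + ω·-0.059 = -0.377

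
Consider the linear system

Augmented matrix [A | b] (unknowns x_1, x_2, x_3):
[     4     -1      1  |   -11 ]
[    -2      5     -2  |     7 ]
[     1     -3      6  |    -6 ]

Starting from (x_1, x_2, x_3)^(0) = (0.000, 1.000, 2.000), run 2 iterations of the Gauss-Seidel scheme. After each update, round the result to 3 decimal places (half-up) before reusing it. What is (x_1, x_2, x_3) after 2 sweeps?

Iteration 1:
  x_1 = (-11 - (-1)·1.000 - (1)·2.000) / (4) = -3.000
  x_2 = (7 - (-2)·-3.000 - (-2)·2.000) / (5) = 1.000
  x_3 = (-6 - (1)·-3.000 - (-3)·1.000) / (6) = 0.000
Iteration 2:
  x_1 = (-11 - (-1)·1.000 - (1)·0.000) / (4) = -2.500
  x_2 = (7 - (-2)·-2.500 - (-2)·0.000) / (5) = 0.400
  x_3 = (-6 - (1)·-2.500 - (-3)·0.400) / (6) = -0.383

(-2.500, 0.400, -0.383)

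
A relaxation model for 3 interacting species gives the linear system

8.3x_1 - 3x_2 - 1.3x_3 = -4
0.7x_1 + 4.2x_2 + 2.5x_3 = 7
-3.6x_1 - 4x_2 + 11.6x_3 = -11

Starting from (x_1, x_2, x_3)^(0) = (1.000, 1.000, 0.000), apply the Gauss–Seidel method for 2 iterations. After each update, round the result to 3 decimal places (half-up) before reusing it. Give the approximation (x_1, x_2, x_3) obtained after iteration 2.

Iteration 1:
  x_1 = (-4 - (-3)·1.000 - (-1.3)·0.000) / (8.3) = -0.120
  x_2 = (7 - (0.7)·-0.120 - (2.5)·0.000) / (4.2) = 1.687
  x_3 = (-11 - (-3.6)·-0.120 - (-4)·1.687) / (11.6) = -0.404
Iteration 2:
  x_1 = (-4 - (-3)·1.687 - (-1.3)·-0.404) / (8.3) = 0.065
  x_2 = (7 - (0.7)·0.065 - (2.5)·-0.404) / (4.2) = 1.896
  x_3 = (-11 - (-3.6)·0.065 - (-4)·1.896) / (11.6) = -0.274

(0.065, 1.896, -0.274)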